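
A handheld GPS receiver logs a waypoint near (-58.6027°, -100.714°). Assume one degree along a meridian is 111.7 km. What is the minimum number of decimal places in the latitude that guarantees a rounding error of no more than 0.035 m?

7

One degree of latitude covers 111700 m.
With N decimal places the half-ulp bound is 0.5·10⁻ᴺ°, or 0.5·10⁻ᴺ × 111700 m on the ground.
Need 0.5 × 111700 × 10⁻ᴺ ≤ 0.035 → 10⁻ᴺ ≤ 6.267e-07, so N ≥ 6.20.
So 7 decimal places suffice (0.00558 m); 6 would allow up to 0.0558 m.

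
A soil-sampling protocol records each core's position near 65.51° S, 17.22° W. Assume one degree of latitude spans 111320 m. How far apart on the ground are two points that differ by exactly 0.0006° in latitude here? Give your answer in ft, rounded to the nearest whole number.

Along a meridian 0.0006° is 0.0006 × 111320 = 66.792 m.
In feet: 66.792 m ÷ 0.3048 ≈ 219.13 ft.

219 ft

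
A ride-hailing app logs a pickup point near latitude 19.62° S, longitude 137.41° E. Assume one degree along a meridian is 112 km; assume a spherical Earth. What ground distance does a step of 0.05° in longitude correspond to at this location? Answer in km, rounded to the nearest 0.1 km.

One degree of longitude here spans 112000 × cos 19.62° = 112000 × 0.9419 ≈ 105497 m; 0.05° of that is 5274.87 m.
That is 5274.87 m = 5.2749 km.

5.3 km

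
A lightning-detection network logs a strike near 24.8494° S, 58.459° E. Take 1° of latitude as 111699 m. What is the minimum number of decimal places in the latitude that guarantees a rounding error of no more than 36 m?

One degree of latitude covers 111699 m.
N decimal places → at most half a unit in the last place, 0.5 × 10⁻ᴺ° = 111699/2 × 10⁻ᴺ m.
Need 0.5 × 111699 × 10⁻ᴺ ≤ 36 → 10⁻ᴺ ≤ 6.446e-04, so N ≥ 3.19.
N = 3 would give 55.8 m (too coarse); N = 4 gives 5.58 m ≤ 36 m.

4 decimal places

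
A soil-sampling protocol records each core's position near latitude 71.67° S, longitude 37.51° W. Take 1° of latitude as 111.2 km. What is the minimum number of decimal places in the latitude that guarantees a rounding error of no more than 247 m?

One degree of latitude covers 111200 m.
N decimal places → at most half a unit in the last place, 0.5 × 10⁻ᴺ° = 111200/2 × 10⁻ᴺ m.
Need 0.5 × 111200 × 10⁻ᴺ ≤ 247 → 10⁻ᴺ ≤ 4.442e-03, so N ≥ 2.35.
So 3 decimal places suffice (55.6 m); 2 would allow up to 556 m.

3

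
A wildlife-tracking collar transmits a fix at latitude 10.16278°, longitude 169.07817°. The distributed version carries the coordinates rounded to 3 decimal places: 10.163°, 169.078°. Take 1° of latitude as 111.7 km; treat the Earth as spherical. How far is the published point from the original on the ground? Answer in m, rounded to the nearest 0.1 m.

30.9 m

The latitude changed by -0.00022° and the longitude by +0.00017°.
North–south shift: -0.00022 × 111700 = -24.574 m.
E–W at 10.163°: 0.00017° × 111700 × cos 10.163° = 0.00017 × 111700 × 0.9843 ≈ 18.6911 m.
Combined displacement = (24.574² + 18.6911²)^½ ≈ 30.8745 m.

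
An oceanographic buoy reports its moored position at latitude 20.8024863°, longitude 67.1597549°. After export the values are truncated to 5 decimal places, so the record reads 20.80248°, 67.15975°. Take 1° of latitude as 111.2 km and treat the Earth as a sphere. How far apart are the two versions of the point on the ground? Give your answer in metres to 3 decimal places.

0.866 metres

The latitude changed by +0.0000063° and the longitude by +0.0000049°.
North–south shift: 0.0000063 × 111200 = 0.70056 m.
East–west at this latitude: 0.0000049° × 111200 × cos 20.8025° ≈ 0.0000049 × 103951 = 0.509359 m.
Distance: √(0.70056² + 0.509359²) ≈ 0.866159 m.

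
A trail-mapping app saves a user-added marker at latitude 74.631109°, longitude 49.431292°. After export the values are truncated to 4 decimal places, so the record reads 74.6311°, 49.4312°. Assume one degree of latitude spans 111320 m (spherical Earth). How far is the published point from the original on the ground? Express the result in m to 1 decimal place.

The latitude changed by +0.000009° and the longitude by +0.000092°.
N–S: 0.000009° × 111320 m/° = 1.00188 m.
E–W at 74.6311°: 0.000092° × 111320 × cos 74.6311° = 0.000092 × 111320 × 0.2650 ≈ 2.71432 m.
Combined displacement = (1.00188² + 2.71432²)^½ ≈ 2.89332 m.

2.9 m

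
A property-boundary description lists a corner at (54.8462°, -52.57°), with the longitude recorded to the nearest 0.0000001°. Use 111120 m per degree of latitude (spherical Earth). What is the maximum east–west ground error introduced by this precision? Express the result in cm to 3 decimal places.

0.320 cm

Rounding to 7 decimal places leaves the longitude within ±5e-08° of the true value.
One degree of longitude at 54.8462° is 111120 × cos 54.8462° ≈ 111120 × 0.5758 = 63979.9 m.
Maximum E–W displacement: 5e-08 × 63979.9 = 0.003199 m.
That is 0.003199 m = 0.3199 cm.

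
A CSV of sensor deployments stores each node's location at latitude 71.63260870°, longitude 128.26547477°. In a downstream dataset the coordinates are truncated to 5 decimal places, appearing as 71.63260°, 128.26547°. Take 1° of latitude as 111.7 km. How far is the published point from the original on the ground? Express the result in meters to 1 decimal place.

Δlat = 71.63260870 − 71.63260 = +0.00000870°; Δlon = 128.26547477 − 128.26547 = +0.00000477°.
N–S: 0.00000870° × 111700 m/° = 0.97179 m.
East–west at this latitude: 0.00000477° × 111700 × cos 71.6326° ≈ 0.00000477 × 35197.7 = 0.167893 m.
Distance: √(0.97179² + 0.167893²) ≈ 0.986187 m.

1.0 meters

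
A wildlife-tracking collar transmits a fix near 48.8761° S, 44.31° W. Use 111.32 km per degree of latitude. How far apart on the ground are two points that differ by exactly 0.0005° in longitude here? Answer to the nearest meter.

One degree of longitude here spans 111320 × cos 48.8761° = 111320 × 0.6577 ≈ 73214 m; 0.0005° of that is 36.607 m.

37 meters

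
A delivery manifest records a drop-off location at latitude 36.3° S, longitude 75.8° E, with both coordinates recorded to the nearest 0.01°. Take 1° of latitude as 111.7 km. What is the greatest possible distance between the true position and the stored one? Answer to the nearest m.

Rounding to 2 decimal places leaves each coordinate within ±0.005° of the true value.
North–south component: 0.005° × 111700 = 558.5 m.
E–W at 36.3°: 0.005° × 111700 × cos 36.3° = 0.005 × 111700 × 0.8059 ≈ 450.111 m.
Worst case both components are at the extreme and orthogonal: √(558.5² + 450.111²) ≈ 717.302 m.

717 m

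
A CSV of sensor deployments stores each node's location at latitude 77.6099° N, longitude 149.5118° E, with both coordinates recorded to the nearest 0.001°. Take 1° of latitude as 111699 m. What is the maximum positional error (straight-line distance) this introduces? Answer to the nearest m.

57 m

Rounding to 3 decimal places leaves each coordinate within ±0.0005° of the true value.
N–S: 0.0005° × 111699 m/° = 55.8495 m.
East–west component at 77.6099°: 0.0005° × 111699 × cos 77.6099° ≈ 0.0005 × 23966.9 ≈ 11.9834 m.
Combining orthogonally: (55.8495² + 11.9834²)^½ ≈ 57.1207 m.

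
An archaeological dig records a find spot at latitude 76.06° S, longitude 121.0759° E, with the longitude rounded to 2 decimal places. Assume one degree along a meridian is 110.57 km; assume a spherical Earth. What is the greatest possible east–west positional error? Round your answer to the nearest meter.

133 meters

Rounding to 2 decimal places leaves the longitude within ±0.005° of the true value.
At latitude 76.06° a degree of longitude spans 110570 m × cos 76.06° = 110570 × 0.2409 ≈ 26636.9 m.
Maximum E–W displacement: 0.005 × 26636.9 = 133.185 m.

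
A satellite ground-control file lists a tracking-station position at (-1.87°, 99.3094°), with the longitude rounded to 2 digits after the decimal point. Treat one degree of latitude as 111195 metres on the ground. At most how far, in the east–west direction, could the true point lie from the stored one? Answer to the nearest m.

556 m

Rounding to 2 decimal places leaves the longitude within ±0.005° of the true value.
At latitude 1.87° a degree of longitude spans 111195 m × cos 1.87° = 111195 × 0.9995 ≈ 111136 m.
East–west error: 0.005° × 111136 m/° ≈ 555.679 m.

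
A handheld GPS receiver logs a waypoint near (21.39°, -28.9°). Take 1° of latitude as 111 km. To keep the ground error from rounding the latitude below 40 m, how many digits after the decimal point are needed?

One degree of latitude covers 111000 m.
N decimal places → at most half a unit in the last place, 0.5 × 10⁻ᴺ° = 111000/2 × 10⁻ᴺ m.
Setting 55500 × 10⁻ᴺ ≤ 40 gives 10ᴺ ≥ 1388, i.e. N ≥ 3.14.
So 4 decimal places suffice (5.55 m); 3 would allow up to 55.5 m.

4 decimal places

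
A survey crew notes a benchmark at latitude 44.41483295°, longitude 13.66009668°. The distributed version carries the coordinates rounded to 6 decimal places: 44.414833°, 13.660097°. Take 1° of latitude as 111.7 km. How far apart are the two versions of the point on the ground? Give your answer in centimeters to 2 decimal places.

Δlat = 44.41483295 − 44.414833 = -0.00000005°; Δlon = 13.66009668 − 13.660097 = -0.00000032°.
N–S: -0.00000005° × 111700 m/° = -0.005585 m.
E–W at 44.4148°: -0.00000032° × 111700 × cos 44.4148° = -0.00000032 × 111700 × 0.7143 ≈ -0.0255316 m.
Combined displacement = (0.005585² + 0.0255316²)^½ ≈ 0.0261354 m.
That is 0.0261354 m = 2.6135 cm.

2.61 centimeters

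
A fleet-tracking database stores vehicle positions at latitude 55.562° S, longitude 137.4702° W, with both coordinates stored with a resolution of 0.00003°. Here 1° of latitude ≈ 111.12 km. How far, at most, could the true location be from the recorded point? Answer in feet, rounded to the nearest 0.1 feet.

6.3 feet

With a 0.00003° grid the true value lies within half a step, ±0.00003°/2 = ±1.5e-05°, of the stored one.
N–S: 1.5e-05° × 111120 m/° = 1.6668 m.
E–W at 55.562°: 1.5e-05° × 111120 × cos 55.562° = 1.5e-05 × 111120 × 0.5655 ≈ 0.942599 m.
Worst case both components are at the extreme and orthogonal: √(1.6668² + 0.942599²) ≈ 1.91487 m.
Converting: 1.91487 m × 3.2808 ft/m ≈ 6.2824 ft.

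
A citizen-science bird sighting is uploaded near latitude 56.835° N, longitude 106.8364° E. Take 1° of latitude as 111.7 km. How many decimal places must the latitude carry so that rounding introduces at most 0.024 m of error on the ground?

7 decimal places

One degree of latitude covers 111700 m.
N decimal places → at most half a unit in the last place, 0.5 × 10⁻ᴺ° = 111700/2 × 10⁻ᴺ m.
Need 0.5 × 111700 × 10⁻ᴺ ≤ 0.024 → 10⁻ᴺ ≤ 4.297e-07, so N ≥ 6.37.
N = 6 would give 0.0558 m (too coarse); N = 7 gives 0.00558 m ≤ 0.024 m.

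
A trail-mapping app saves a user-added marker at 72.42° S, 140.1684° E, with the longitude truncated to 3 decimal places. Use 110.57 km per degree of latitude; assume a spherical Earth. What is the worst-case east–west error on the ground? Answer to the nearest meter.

Truncating at 3 decimal places can drop up to a full unit in the last place, so the longitude may be off by as much as 0.001°.
One degree of longitude at 72.42° is 110570 × cos 72.42° ≈ 110570 × 0.3020 = 33396.2 m.
East–west error: 0.001° × 33396.2 m/° ≈ 33.3962 m.

33 meters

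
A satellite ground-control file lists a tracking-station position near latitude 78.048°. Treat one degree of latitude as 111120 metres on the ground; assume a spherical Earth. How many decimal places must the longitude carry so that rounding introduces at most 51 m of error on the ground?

At 78.048° one degree of longitude covers 111120 × cos 78.048° ≈ 111120 × 0.2071 ≈ 23012.1 m.
With N decimal places the half-ulp bound is 0.5·10⁻ᴺ°, or 0.5·10⁻ᴺ × 23012.1 m on the ground.
Setting 11506 × 10⁻ᴺ ≤ 51 gives 10ᴺ ≥ 225.6, i.e. N ≥ 2.35.
At 2 places the error can reach 115 m, but 3 places keeps it to 11.5 m.

3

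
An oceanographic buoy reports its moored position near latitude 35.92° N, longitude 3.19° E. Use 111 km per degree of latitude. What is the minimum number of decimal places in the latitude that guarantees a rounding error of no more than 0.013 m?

One degree of latitude covers 111000 m.
Rounding to N decimal places gives at most 0.5 × 10⁻ᴺ degrees of error, i.e. 0.5 × 10⁻ᴺ × 111000 m.
Setting 55500 × 10⁻ᴺ ≤ 0.013 gives 10ᴺ ≥ 4.269e+06, i.e. N ≥ 6.63.
N = 6 would give 0.0555 m (too coarse); N = 7 gives 0.00555 m ≤ 0.013 m.

7 decimal places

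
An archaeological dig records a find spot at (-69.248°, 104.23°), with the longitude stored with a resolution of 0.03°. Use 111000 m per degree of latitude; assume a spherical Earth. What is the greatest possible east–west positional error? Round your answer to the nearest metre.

590 metres

With a 0.03° grid the true value lies within half a step, ±0.03°/2 = ±0.015°, of the stored one.
At latitude 69.248° a degree of longitude spans 111000 m × cos 69.248° = 111000 × 0.3543 ≈ 39329.9 m.
So at most 0.015° × 39329.9 ≈ 589.949 m east–west.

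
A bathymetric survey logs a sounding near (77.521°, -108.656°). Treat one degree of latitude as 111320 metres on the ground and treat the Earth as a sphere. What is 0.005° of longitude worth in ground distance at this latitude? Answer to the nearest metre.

0.005° of longitude at 77.521° is 0.005 × 111320 × cos 77.521° ≈ 0.005 × 24054.2 = 120.271 m.

120 metres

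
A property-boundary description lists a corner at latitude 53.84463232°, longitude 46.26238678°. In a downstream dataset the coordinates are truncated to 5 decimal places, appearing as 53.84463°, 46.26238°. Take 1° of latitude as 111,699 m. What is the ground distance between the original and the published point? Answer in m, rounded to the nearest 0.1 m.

The latitude changed by +0.00000232° and the longitude by +0.00000678°.
North–south shift: 0.00000232 × 111699 = 0.259142 m.
E–W at 53.8446°: 0.00000678° × 111699 × cos 53.8446° = 0.00000678 × 111699 × 0.5900 ≈ 0.446801 m.
Combined displacement = (0.259142² + 0.446801²)^½ ≈ 0.516513 m.

0.5 m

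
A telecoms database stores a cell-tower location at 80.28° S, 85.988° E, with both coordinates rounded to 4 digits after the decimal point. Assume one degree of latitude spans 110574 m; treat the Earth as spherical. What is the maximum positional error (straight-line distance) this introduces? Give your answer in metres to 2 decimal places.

Rounding to 4 decimal places leaves each coordinate within ±5e-05° of the true value.
N–S: 5e-05° × 110574 m/° = 5.5287 m.
E–W at 80.28°: 5e-05° × 110574 × cos 80.28° = 5e-05 × 110574 × 0.1688 ≈ 0.933429 m.
The two errors are perpendicular, so the maximum displacement is √(5.5287² + 0.933429²) ≈ 5.60694 m.

5.61 metres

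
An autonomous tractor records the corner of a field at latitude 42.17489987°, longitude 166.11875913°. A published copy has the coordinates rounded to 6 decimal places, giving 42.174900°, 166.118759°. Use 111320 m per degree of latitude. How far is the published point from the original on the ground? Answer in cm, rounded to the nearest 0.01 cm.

1.80 cm

The latitude changed by -0.00000013° and the longitude by +0.00000013°.
N–S: -0.00000013° × 111320 m/° = -0.0144716 m.
E–W at 42.1749°: 0.00000013° × 111320 × cos 42.1749° = 0.00000013 × 111320 × 0.7411 ≈ 0.0107249 m.
Combined displacement = (0.0144716² + 0.0107249²)^½ ≈ 0.0180125 m.
That is 0.0180125 m = 1.8013 cm.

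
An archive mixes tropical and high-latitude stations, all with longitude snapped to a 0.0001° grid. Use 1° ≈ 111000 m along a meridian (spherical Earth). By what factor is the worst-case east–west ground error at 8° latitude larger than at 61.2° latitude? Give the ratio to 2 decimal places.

With a 0.0001° grid the true value lies within half a step, ±0.0001°/2 = ±5e-05°, of the stored one.
At 8°: 5e-05° × 111000 × cos 8° = 5e-05 × 111000 × 0.9903 ≈ 5.496 m.
Error at 61.2° = 5e-05° × 111000 × cos 61.2° ≈ 5.55 × 0.4818 = 2.6737 m.
Ratio: 5.496 / 2.6737 = cos 8° / cos 61.2° ≈ 2.0555.

2.06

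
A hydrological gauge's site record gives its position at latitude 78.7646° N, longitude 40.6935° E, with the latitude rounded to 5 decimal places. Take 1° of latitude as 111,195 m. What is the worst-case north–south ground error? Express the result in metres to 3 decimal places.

0.556 metres

Rounding to 5 decimal places leaves the latitude within ±5e-06° of the true value.
So the N–S error is at most 5e-06 × 111195 = 0.555975 m.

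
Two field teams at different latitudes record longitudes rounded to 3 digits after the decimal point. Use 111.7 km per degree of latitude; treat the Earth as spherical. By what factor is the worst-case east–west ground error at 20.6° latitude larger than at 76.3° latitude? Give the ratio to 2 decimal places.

3.95

Rounding to 3 decimal places leaves the longitude within ±0.0005° of the true value.
Error at 20.6° = 0.0005° × 111700 × cos 20.6° ≈ 55.85 × 0.9361 = 52.279 m.
At 76.3°: 0.0005° × 111700 × cos 76.3° = 0.0005 × 111700 × 0.2368 ≈ 13.227 m.
The ratio reduces to cos 20.6° / cos 76.3° = 0.9361/0.2368 ≈ 3.9523.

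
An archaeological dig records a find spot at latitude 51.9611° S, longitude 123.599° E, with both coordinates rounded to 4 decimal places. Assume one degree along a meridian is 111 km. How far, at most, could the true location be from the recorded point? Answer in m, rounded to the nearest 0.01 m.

6.52 m

Rounding to 4 decimal places leaves each coordinate within ±5e-05° of the true value.
North–south component: 5e-05° × 111000 = 5.55 m.
E–W at 51.9611°: 5e-05° × 111000 × cos 51.9611° = 5e-05 × 111000 × 0.6162 ≈ 3.41989 m.
The two errors are perpendicular, so the maximum displacement is √(5.55² + 3.41989²) ≈ 6.51906 m.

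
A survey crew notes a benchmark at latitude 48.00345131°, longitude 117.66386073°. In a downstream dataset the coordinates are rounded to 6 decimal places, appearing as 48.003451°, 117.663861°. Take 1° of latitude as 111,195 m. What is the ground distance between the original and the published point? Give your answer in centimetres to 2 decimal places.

3.99 centimetres

Δlat = 48.00345131 − 48.003451 = +0.00000031°; Δlon = 117.66386073 − 117.663861 = -0.00000027°.
North–south shift: 0.00000031 × 111195 = 0.0344705 m.
E–W at 48.0035°: -0.00000027° × 111195 × cos 48.0035° = -0.00000027 × 111195 × 0.6691 ≈ -0.0200877 m.
Combined displacement = (0.0344705² + 0.0200877²)^½ ≈ 0.0398965 m.
That is 0.0398965 m = 3.9896 cm.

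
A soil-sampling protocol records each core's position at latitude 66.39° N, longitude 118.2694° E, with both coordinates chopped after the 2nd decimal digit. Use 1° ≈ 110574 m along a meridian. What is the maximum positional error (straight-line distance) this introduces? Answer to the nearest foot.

3908 feet

Truncating at 2 decimal places can drop up to a full unit in the last place, so each coordinate may be off by as much as 0.01°.
Latitude error → 0.01 × 110574 = 1105.74 m along the meridian.
East–west component at 66.39°: 0.01° × 110574 × cos 66.39° ≈ 0.01 × 44285.9 ≈ 442.859 m.
Combining orthogonally: (1105.74² + 442.859²)^½ ≈ 1191.13 m.
In feet: 1191.13 m ÷ 0.3048 ≈ 3907.9 ft.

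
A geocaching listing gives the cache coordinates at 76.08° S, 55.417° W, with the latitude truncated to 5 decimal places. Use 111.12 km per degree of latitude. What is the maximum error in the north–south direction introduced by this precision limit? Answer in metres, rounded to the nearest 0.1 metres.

Truncating at 5 decimal places can drop up to a full unit in the last place, so the latitude may be off by as much as 1e-05°.
North–south distance: 1e-05° × 111120 m/° = 1.1112 m.

1.1 metres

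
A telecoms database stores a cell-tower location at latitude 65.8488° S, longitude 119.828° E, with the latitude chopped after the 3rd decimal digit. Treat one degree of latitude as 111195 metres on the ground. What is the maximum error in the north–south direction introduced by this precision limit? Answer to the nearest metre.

Truncating at 3 decimal places can drop up to a full unit in the last place, so the latitude may be off by as much as 0.001°.
So the N–S error is at most 0.001 × 111195 = 111.195 m.

111 metres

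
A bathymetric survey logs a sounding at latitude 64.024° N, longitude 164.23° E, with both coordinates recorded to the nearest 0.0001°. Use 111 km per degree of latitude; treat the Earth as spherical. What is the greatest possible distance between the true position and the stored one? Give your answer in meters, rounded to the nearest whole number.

6 meters

Rounding to 4 decimal places leaves each coordinate within ±5e-05° of the true value.
N–S: 5e-05° × 111000 m/° = 5.55 m.
Longitude error → 5e-05 × 111000 × cos 64.024° = 5e-05 × 111000 × 0.4380 ≈ 2.43087 m.
Worst case both components are at the extreme and orthogonal: √(5.55² + 2.43087²) ≈ 6.05901 m.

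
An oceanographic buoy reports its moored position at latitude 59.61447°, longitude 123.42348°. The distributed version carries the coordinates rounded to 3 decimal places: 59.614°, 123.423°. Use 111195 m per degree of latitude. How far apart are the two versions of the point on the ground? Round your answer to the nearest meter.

The latitude changed by +0.00047° and the longitude by +0.00048°.
N–S: 0.00047° × 111195 m/° = 52.2616 m.
E–W at 59.614°: 0.00048° × 111195 × cos 59.614° = 0.00048 × 111195 × 0.5058 ≈ 26.9976 m.
Combined displacement = (52.2616² + 26.9976²)^½ ≈ 58.823 m.

59 meters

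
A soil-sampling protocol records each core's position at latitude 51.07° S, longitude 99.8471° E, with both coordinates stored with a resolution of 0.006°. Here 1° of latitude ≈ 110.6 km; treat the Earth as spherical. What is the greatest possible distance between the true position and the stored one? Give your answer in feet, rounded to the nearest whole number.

1286 feet

With a 0.006° grid the true value lies within half a step, ±0.006°/2 = ±0.003°, of the stored one.
Latitude error → 0.003 × 110600 = 331.8 m along the meridian.
East–west component at 51.07°: 0.003° × 110600 × cos 51.07° ≈ 0.003 × 69497.8 ≈ 208.493 m.
Worst case both components are at the extreme and orthogonal: √(331.8² + 208.493²) ≈ 391.868 m.
In feet: 391.868 m ÷ 0.3048 ≈ 1285.7 ft.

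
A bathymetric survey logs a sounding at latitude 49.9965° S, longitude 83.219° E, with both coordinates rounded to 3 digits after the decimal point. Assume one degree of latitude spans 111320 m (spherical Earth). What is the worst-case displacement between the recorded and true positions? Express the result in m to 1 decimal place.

Rounding to 3 decimal places leaves each coordinate within ±0.0005° of the true value.
N–S: 0.0005° × 111320 m/° = 55.66 m.
Longitude error → 0.0005 × 111320 × cos 49.9965° = 0.0005 × 111320 × 0.6428 ≈ 35.7802 m.
Combining orthogonally: (55.66² + 35.7802²)^½ ≈ 66.1684 m.

66.2 m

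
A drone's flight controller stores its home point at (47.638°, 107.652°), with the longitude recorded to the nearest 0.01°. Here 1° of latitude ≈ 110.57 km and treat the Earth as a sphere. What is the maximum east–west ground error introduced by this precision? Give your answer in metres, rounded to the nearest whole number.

Rounding to 2 decimal places leaves the longitude within ±0.005° of the true value.
One degree of longitude at 47.638° is 110570 × cos 47.638° ≈ 110570 × 0.6738 = 74503.4 m.
Maximum E–W displacement: 0.005 × 74503.4 = 372.517 m.

373 metres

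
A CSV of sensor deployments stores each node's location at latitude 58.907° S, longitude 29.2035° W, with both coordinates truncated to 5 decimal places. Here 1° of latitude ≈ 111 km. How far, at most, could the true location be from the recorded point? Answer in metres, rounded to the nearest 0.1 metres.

Truncating at 5 decimal places can drop up to a full unit in the last place, so each coordinate may be off by as much as 1e-05°.
Latitude error → 1e-05 × 111000 = 1.11 m along the meridian.
East–west component at 58.907°: 1e-05° × 111000 × cos 58.907° ≈ 1e-05 × 57323.6 ≈ 0.573236 m.
Worst case both components are at the extreme and orthogonal: √(1.11² + 0.573236²) ≈ 1.24928 m.

1.2 metres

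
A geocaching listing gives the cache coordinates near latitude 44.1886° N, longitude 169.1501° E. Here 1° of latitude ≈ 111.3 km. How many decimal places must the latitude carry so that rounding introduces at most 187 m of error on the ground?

One degree of latitude covers 111300 m.
N decimal places → at most half a unit in the last place, 0.5 × 10⁻ᴺ° = 111300/2 × 10⁻ᴺ m.
Setting 55650 × 10⁻ᴺ ≤ 187 gives 10ᴺ ≥ 297.6, i.e. N ≥ 2.47.
At 2 places the error can reach 556 m, but 3 places keeps it to 55.6 m.

3 decimal places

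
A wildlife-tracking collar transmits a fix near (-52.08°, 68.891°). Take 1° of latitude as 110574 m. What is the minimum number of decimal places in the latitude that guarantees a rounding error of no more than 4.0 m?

One degree of latitude covers 110574 m.
N decimal places → at most half a unit in the last place, 0.5 × 10⁻ᴺ° = 110574/2 × 10⁻ᴺ m.
Setting 55287 × 10⁻ᴺ ≤ 4.0 gives 10ᴺ ≥ 1.382e+04, i.e. N ≥ 4.14.
N = 4 would give 5.53 m (too coarse); N = 5 gives 0.553 m ≤ 4.0 m.

5 decimal places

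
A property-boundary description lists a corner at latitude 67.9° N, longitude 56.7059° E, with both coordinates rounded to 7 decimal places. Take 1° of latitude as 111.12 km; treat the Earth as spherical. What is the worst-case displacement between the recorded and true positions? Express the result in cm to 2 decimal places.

Rounding to 7 decimal places leaves each coordinate within ±5e-08° of the true value.
North–south component: 5e-08° × 111120 = 0.005556 m.
Longitude error → 5e-08 × 111120 × cos 67.9° = 5e-08 × 111120 × 0.3762 ≈ 0.0020903 m.
Combining orthogonally: (0.005556² + 0.0020903²)^½ ≈ 0.0059362 m.
That is 0.0059362 m = 0.59362 cm.

0.59 cm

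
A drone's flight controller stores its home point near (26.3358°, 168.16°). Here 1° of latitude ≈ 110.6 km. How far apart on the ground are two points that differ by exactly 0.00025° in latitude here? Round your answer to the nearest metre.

0.00025° × 110600 m/° = 27.65 m.

28 metres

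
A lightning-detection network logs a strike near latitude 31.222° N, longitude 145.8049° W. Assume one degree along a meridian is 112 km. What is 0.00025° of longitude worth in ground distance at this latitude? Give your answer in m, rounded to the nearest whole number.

At 31.222° a degree of longitude is 112000 × cos 31.222° ≈ 95778.5 m, so 0.00025° corresponds to 23.9446 m.

24 m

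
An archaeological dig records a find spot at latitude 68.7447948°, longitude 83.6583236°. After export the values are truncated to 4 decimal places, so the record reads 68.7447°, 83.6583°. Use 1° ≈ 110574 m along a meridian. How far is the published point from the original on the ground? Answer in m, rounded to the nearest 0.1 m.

The latitude changed by +0.0000948° and the longitude by +0.0000236°.
North–south shift: 0.0000948 × 110574 = 10.4824 m.
E–W at 68.7447°: 0.0000236° × 110574 × cos 68.7447° = 0.0000236 × 110574 × 0.3625 ≈ 0.946024 m.
Hypotenuse of the two orthogonal shifts: √(10.4824² + 0.946024²) = 10.525 m.

10.5 m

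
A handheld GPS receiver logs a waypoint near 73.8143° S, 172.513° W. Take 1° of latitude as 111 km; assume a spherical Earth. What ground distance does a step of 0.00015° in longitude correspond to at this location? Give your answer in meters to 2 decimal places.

One degree of longitude here spans 111000 × cos 73.8143° = 111000 × 0.2788 ≈ 30941.4 m; 0.00015° of that is 4.64121 m.

4.64 meters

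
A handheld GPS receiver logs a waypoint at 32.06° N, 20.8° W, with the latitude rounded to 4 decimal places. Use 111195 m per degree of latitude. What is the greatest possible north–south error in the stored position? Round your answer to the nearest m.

6 m

Rounding to 4 decimal places leaves the latitude within ±5e-05° of the true value.
Along the meridian that is 5e-05° × 111195 m/° = 5.55975 m.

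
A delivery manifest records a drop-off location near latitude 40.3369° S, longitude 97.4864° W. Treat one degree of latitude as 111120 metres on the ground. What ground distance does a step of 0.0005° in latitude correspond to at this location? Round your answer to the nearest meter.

56 meters

0.0005° × 111120 m/° = 55.56 m.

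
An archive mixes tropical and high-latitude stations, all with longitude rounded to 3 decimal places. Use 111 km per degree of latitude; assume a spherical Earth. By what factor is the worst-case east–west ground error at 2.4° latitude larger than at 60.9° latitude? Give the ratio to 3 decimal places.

2.054

Rounding to 3 decimal places leaves the longitude within ±0.0005° of the true value.
Error at 2.4° = 0.0005° × 111000 × cos 2.4° ≈ 55.5 × 0.9991 = 55.451 m.
Error at 60.9° = 0.0005° × 111000 × cos 60.9° ≈ 55.5 × 0.4863 = 26.992 m.
The ratio reduces to cos 2.4° / cos 60.9° = 0.9991/0.4863 ≈ 2.0544.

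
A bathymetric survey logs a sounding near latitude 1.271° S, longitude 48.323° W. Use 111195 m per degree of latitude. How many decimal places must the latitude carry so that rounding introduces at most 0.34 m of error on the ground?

One degree of latitude covers 111195 m.
N decimal places → at most half a unit in the last place, 0.5 × 10⁻ᴺ° = 111195/2 × 10⁻ᴺ m.
Setting 55597.5 × 10⁻ᴺ ≤ 0.34 gives 10ᴺ ≥ 1.635e+05, i.e. N ≥ 5.21.
So 6 decimal places suffice (0.0556 m); 5 would allow up to 0.556 m.

6 decimal places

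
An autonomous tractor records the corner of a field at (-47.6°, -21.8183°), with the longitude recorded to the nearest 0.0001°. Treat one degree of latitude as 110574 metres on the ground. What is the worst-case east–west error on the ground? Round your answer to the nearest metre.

Rounding to 4 decimal places leaves the longitude within ±5e-05° of the true value.
One degree of longitude at 47.6° is 110574 × cos 47.6° ≈ 110574 × 0.6743 = 74560.3 m.
Maximum E–W displacement: 5e-05 × 74560.3 = 3.72802 m.

4 metres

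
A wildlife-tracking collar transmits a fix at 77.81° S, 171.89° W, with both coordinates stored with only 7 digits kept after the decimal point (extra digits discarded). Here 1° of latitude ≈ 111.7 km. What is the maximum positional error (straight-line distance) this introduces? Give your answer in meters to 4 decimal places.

Truncating at 7 decimal places can drop up to a full unit in the last place, so each coordinate may be off by as much as 1e-07°.
N–S: 1e-07° × 111700 m/° = 0.01117 m.
Longitude error → 1e-07 × 111700 × cos 77.81° = 1e-07 × 111700 × 0.2112 ≈ 0.00235859 m.
Worst case both components are at the extreme and orthogonal: √(0.01117² + 0.00235859²) ≈ 0.0114163 m.

0.0114 meters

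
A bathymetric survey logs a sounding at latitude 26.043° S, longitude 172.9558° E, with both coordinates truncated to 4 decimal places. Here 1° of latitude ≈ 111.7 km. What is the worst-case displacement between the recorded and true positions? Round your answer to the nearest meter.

Truncating at 4 decimal places can drop up to a full unit in the last place, so each coordinate may be off by as much as 0.0001°.
North–south component: 0.0001° × 111700 = 11.17 m.
Longitude error → 0.0001 × 111700 × cos 26.043° = 0.0001 × 111700 × 0.8985 ≈ 10.0359 m.
The two errors are perpendicular, so the maximum displacement is √(11.17² + 10.0359²) ≈ 15.0162 m.

15 meters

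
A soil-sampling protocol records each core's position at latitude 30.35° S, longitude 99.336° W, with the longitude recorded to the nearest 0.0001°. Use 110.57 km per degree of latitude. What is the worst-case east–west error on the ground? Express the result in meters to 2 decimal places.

Rounding to 4 decimal places leaves the longitude within ±5e-05° of the true value.
Parallels shrink by cos φ, so at 30.35° a degree of longitude is 110570 × 0.8630 ≈ 95416.9 m.
Maximum E–W displacement: 5e-05 × 95416.9 = 4.77085 m.

4.77 meters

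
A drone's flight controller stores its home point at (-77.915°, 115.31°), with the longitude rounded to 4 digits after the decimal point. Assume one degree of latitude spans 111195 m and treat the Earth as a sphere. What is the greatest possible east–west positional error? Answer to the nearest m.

1 m

Rounding to 4 decimal places leaves the longitude within ±5e-05° of the true value.
At latitude 77.915° a degree of longitude spans 111195 m × cos 77.915° = 111195 × 0.2094 ≈ 23280.1 m.
East–west error: 5e-05° × 23280.1 m/° ≈ 1.164 m.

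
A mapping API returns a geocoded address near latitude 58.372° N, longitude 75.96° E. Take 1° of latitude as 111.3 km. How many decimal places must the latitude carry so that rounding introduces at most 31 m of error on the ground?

4

One degree of latitude covers 111300 m.
With N decimal places the half-ulp bound is 0.5·10⁻ᴺ°, or 0.5·10⁻ᴺ × 111300 m on the ground.
Need 0.5 × 111300 × 10⁻ᴺ ≤ 31 → 10⁻ᴺ ≤ 5.571e-04, so N ≥ 3.25.
So 4 decimal places suffice (5.57 m); 3 would allow up to 55.6 m.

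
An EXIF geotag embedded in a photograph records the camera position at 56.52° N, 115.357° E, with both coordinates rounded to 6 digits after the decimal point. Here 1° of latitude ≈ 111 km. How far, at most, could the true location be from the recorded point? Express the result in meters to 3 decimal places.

Rounding to 6 decimal places leaves each coordinate within ±5e-07° of the true value.
N–S: 5e-07° × 111000 m/° = 0.0555 m.
East–west component at 56.52°: 5e-07° × 111000 × cos 56.52° ≈ 5e-07 × 61232.7 ≈ 0.0306163 m.
Worst case both components are at the extreme and orthogonal: √(0.0555² + 0.0306163²) ≈ 0.0633846 m.

0.063 meters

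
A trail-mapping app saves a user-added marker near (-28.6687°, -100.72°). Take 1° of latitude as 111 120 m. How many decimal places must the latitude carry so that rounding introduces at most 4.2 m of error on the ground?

One degree of latitude covers 111120 m.
N decimal places → at most half a unit in the last place, 0.5 × 10⁻ᴺ° = 111120/2 × 10⁻ᴺ m.
Setting 55560 × 10⁻ᴺ ≤ 4.2 gives 10ᴺ ≥ 1.323e+04, i.e. N ≥ 4.12.
N = 4 would give 5.56 m (too coarse); N = 5 gives 0.556 m ≤ 4.2 m.

5 decimal places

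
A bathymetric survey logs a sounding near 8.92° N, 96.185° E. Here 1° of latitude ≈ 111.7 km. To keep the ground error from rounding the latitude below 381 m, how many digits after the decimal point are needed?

3

One degree of latitude covers 111700 m.
With N decimal places the half-ulp bound is 0.5·10⁻ᴺ°, or 0.5·10⁻ᴺ × 111700 m on the ground.
Setting 55850 × 10⁻ᴺ ≤ 381 gives 10ᴺ ≥ 146.6, i.e. N ≥ 2.17.
So 3 decimal places suffice (55.9 m); 2 would allow up to 558 m.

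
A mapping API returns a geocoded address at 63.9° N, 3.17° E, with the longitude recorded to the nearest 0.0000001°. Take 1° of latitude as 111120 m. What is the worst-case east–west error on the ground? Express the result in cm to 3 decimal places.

0.244 cm

Rounding to 7 decimal places leaves the longitude within ±5e-08° of the true value.
One degree of longitude at 63.9° is 111120 × cos 63.9° ≈ 111120 × 0.4399 = 48886 m.
East–west error: 5e-08° × 48886 m/° ≈ 0.0024443 m.
That is 0.0024443 m = 0.24443 cm.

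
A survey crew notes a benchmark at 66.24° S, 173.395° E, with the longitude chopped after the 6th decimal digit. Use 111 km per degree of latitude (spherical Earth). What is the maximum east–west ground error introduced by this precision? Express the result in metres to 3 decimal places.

0.045 metres

Truncating at 6 decimal places can drop up to a full unit in the last place, so the longitude may be off by as much as 1e-06°.
One degree of longitude at 66.24° is 111000 × cos 66.24° ≈ 111000 × 0.4029 = 44722.6 m.
Maximum E–W displacement: 1e-06 × 44722.6 = 0.0447226 m.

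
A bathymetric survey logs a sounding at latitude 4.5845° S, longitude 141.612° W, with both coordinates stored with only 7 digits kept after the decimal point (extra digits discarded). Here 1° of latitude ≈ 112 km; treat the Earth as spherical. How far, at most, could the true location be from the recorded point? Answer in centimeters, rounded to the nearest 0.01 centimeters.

1.58 centimeters

Truncating at 7 decimal places can drop up to a full unit in the last place, so each coordinate may be off by as much as 1e-07°.
N–S: 1e-07° × 112000 m/° = 0.0112 m.
Longitude error → 1e-07 × 112000 × cos 4.5845° = 1e-07 × 112000 × 0.9968 ≈ 0.0111642 m.
The two errors are perpendicular, so the maximum displacement is √(0.0112² + 0.0111642²) ≈ 0.0158139 m.
That is 0.0158139 m = 1.5814 cm.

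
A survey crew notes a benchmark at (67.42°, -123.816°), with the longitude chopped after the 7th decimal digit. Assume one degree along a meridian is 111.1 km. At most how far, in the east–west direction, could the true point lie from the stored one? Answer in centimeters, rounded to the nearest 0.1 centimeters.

Truncating at 7 decimal places can drop up to a full unit in the last place, so the longitude may be off by as much as 1e-07°.
At latitude 67.42° a degree of longitude spans 111100 m × cos 67.42° = 111100 × 0.3840 ≈ 42659.4 m.
So at most 1e-07° × 42659.4 ≈ 0.00426594 m east–west.
That is 0.00426594 m = 0.42659 cm.

0.4 centimeters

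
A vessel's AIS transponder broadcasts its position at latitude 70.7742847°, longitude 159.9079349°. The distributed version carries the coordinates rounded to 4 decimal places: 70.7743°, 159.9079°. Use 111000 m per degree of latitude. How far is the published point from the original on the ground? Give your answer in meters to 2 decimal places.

2.12 meters

Δlat = 70.7742847 − 70.7743 = -0.0000153°; Δlon = 159.9079349 − 159.9079 = +0.0000349°.
N–S: -0.0000153° × 111000 m/° = -1.6983 m.
E–W at 70.7743°: 0.0000349° × 111000 × cos 70.7743° = 0.0000349 × 111000 × 0.3293 ≈ 1.27564 m.
Distance: √(1.6983² + 1.27564²) ≈ 2.12402 m.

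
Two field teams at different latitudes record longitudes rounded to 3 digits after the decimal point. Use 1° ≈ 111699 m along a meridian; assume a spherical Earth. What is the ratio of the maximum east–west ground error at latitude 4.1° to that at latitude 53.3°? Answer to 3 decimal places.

1.669

Rounding to 3 decimal places leaves the longitude within ±0.0005° of the true value.
At 4.1°: 0.0005° × 111699 × cos 4.1° = 0.0005 × 111699 × 0.9974 ≈ 55.707 m.
Error at 53.3° = 0.0005° × 111699 × cos 53.3° ≈ 55.849 × 0.5976 = 33.377 m.
The ratio reduces to cos 4.1° / cos 53.3° = 0.9974/0.5976 ≈ 1.6690.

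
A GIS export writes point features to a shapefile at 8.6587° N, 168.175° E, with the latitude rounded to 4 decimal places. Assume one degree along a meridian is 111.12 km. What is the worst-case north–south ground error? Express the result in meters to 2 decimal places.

Rounding to 4 decimal places leaves the latitude within ±5e-05° of the true value.
North–south distance: 5e-05° × 111120 m/° = 5.556 m.

5.56 meters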